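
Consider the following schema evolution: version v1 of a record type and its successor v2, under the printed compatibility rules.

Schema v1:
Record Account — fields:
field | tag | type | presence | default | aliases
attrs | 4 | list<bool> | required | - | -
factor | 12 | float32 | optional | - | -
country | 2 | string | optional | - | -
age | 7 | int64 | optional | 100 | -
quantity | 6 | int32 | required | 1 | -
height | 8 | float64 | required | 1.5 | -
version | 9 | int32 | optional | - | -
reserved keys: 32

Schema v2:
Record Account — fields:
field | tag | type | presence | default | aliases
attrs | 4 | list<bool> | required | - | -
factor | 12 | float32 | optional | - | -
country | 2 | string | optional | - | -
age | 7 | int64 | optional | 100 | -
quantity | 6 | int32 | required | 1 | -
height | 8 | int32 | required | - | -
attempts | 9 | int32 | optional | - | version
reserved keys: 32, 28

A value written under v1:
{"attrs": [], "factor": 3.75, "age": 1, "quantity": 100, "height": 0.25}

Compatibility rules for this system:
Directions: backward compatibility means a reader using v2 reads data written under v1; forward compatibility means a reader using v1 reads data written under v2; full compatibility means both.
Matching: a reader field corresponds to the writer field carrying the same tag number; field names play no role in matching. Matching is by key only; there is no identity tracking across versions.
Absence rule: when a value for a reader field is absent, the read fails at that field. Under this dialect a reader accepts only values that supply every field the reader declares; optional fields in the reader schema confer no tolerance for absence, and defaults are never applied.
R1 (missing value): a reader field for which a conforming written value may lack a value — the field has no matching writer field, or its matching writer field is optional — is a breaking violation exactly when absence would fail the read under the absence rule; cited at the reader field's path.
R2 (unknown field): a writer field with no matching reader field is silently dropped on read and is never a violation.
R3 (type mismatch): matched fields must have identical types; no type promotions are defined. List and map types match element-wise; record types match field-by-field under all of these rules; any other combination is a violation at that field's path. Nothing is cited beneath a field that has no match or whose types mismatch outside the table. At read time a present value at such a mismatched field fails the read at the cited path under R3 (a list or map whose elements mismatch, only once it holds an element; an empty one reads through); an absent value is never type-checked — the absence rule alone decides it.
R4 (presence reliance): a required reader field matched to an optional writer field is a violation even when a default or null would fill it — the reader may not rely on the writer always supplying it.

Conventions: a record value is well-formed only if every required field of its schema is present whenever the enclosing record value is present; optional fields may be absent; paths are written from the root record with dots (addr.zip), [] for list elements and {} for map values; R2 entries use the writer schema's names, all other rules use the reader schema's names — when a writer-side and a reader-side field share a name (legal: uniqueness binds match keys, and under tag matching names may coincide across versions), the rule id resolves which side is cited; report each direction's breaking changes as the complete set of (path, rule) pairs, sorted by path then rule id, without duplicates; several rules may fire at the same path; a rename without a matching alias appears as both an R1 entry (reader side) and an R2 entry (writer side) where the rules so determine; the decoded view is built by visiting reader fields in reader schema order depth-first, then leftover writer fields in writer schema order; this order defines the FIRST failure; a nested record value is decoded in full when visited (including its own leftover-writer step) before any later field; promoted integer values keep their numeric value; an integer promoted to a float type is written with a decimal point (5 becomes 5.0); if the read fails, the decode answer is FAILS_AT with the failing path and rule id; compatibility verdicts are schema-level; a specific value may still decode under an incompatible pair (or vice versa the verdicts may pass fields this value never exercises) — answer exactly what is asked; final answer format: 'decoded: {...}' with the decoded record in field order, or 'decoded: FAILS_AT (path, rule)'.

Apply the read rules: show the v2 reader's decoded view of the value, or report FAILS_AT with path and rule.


decoded: FAILS_AT (country, R1)

arrows below run writer -> reader for Account
decode walk for Account under reader schema v2:
  attrs := []
  factor := 3.75
  read fails at country under R1 (no fill)
  => FAILS_AT (country, R1)
diffs on Account not affecting the asked answer:
  field height in record Account: type float64 changed to int32 (its default is dropped) -> matters for Account compatibility verdicts, not for this value's decode
  renamed field version to attempts in record Account (alias version declared on the renamed field) -> matters for Account compatibility verdicts, not for this value's decode


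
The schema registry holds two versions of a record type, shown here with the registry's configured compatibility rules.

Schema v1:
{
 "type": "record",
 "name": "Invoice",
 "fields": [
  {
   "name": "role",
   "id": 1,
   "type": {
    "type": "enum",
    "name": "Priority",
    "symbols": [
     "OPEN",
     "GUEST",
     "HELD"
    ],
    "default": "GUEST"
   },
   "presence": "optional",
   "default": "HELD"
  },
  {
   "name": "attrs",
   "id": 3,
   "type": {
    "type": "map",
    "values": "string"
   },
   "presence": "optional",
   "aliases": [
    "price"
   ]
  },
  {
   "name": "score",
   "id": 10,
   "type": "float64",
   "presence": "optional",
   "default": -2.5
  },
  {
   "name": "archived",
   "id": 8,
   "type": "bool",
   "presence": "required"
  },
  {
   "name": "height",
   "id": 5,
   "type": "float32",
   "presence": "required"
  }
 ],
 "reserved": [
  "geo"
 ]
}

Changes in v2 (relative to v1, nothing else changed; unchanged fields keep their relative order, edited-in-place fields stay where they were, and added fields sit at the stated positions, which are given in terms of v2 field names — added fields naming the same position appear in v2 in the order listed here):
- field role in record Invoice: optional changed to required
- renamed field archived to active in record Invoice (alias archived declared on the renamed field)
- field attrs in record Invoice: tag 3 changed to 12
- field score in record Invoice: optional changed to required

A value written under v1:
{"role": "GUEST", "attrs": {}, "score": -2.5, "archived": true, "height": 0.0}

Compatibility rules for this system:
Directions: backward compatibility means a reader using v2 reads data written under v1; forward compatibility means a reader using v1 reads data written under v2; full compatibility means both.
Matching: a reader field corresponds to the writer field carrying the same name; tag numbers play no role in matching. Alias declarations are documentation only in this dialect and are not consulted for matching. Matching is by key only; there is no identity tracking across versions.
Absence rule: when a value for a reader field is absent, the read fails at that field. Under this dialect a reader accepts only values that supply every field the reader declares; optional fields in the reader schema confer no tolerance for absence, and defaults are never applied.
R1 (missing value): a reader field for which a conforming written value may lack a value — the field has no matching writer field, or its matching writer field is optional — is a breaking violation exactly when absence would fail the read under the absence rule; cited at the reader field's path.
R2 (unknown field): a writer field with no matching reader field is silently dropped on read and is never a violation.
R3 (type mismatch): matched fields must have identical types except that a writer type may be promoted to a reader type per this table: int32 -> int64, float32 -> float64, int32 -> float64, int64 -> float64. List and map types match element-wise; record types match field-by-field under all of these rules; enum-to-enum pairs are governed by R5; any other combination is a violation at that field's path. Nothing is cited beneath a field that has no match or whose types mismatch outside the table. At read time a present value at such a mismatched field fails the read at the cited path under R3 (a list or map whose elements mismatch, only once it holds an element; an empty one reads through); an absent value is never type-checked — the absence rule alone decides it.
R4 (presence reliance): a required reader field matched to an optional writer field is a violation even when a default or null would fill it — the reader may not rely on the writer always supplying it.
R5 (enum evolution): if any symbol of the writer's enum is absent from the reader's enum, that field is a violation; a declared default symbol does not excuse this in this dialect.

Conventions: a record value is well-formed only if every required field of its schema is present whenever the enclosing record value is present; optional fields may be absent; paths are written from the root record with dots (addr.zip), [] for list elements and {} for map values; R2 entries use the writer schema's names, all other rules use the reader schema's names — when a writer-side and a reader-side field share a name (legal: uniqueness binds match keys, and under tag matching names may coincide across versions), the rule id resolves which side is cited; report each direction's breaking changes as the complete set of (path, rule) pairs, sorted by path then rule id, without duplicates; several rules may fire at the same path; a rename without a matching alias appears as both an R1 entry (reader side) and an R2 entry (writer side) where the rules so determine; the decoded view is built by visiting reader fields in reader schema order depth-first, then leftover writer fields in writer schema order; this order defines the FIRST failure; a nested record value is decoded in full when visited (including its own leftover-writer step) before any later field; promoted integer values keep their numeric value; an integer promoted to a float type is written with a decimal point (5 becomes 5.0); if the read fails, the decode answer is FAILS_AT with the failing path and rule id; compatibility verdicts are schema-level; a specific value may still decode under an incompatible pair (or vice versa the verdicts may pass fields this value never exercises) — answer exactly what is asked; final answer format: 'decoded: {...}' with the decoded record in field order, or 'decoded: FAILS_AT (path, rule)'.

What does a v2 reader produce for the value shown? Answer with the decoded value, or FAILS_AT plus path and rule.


arrows below run writer -> reader for Invoice
decode (reader v2):
  role := "GUEST"
  attrs := {}
  score := -2.5
  read fails at active under R1 (no fill)
  => FAILS_AT (active, R1)
diffs on Invoice not affecting the asked answer:
  field role in record Invoice: optional changed to required -> affects the rule determinations only; this particular Invoice value decodes identically
  field attrs in record Invoice: tag 3 changed to 12 -> triggers nothing under the printed rules; the Invoice answer is the same either way
  field score in record Invoice: optional changed to required -> affects the rule determinations only; this particular Invoice value decodes identically

decoded: FAILS_AT (active, R1)


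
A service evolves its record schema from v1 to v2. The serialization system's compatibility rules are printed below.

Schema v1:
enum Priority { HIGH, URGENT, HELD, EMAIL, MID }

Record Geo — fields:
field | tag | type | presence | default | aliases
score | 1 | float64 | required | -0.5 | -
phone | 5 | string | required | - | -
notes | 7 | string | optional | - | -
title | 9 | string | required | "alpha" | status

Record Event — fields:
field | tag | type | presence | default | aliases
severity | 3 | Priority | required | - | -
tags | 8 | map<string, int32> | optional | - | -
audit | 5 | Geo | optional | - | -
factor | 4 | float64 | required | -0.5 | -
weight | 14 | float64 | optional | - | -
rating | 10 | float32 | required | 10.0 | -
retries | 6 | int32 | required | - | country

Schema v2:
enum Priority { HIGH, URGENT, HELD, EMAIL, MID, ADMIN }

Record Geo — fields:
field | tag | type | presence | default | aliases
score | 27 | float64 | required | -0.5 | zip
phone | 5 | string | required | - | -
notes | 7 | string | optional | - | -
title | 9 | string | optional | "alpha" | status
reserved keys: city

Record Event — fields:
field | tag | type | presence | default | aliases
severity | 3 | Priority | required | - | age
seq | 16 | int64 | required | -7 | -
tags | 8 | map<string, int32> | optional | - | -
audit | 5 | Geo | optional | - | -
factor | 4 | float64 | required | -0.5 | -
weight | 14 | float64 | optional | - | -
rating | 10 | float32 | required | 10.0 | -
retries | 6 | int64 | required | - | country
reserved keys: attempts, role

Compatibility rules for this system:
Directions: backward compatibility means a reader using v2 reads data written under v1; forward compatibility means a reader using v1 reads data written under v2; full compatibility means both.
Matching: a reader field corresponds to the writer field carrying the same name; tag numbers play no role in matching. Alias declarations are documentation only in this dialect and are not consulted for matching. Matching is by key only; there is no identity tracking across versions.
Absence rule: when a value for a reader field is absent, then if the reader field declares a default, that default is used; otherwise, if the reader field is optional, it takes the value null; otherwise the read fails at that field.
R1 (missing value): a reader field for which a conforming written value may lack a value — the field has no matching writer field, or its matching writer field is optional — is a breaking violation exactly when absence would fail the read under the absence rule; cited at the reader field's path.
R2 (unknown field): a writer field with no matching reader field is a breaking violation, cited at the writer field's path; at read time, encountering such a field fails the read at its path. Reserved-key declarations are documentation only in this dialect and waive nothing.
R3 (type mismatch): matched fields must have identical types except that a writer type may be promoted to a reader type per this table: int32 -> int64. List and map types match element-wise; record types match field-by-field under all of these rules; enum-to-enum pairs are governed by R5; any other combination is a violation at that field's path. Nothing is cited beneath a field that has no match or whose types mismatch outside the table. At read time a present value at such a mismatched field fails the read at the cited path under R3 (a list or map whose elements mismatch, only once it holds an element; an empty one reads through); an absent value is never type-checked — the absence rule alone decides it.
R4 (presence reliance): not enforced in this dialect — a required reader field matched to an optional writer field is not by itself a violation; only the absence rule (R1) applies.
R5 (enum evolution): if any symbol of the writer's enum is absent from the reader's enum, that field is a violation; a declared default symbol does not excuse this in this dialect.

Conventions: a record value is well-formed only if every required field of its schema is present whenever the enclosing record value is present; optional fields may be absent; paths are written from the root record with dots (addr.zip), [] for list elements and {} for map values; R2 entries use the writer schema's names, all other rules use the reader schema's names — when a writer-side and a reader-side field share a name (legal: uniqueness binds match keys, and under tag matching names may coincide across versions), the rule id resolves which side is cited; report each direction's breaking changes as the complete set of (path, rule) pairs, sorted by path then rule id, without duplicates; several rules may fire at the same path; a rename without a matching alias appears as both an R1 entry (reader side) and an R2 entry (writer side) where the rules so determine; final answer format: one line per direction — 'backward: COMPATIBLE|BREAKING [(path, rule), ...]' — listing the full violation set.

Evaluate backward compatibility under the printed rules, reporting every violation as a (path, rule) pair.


backward: COMPATIBLE []

the writer's type comes first in each Event pair
backward pass over Event, reader schema v2, writer schema v1:
  severity <- severity (Priority -> Priority, writer required)
  no writer field matches reader seq
  tags <- tags (map<string, int32> -> map<string, int32>, writer optional)
  audit <- audit (Geo -> Geo, writer optional)
  factor <- factor (float64 -> float64, writer required)
  weight <- weight (float64 -> float64, writer optional)
  rating <- rating (float32 -> float32, writer required)
  retries <- retries (int32 -> int64, writer required)
  audit.score <- audit.score (float64 -> float64, writer required)
  audit.phone <- audit.phone (string -> string, writer required)
  audit.notes <- audit.notes (string -> string, writer optional)
  audit.title <- audit.title (string -> string, writer required)
  => no violations; backward on Event: COMPATIBLE
remaining Event differences; none change what is asked:
  added field seq to record Event: required int64, tag 16, default -7 (in v2 it sits immediately before tags) -> matters only for Event's forward compatibility — outside the asked direction
  field retries in record Event: type int32 changed to int64 -> matters only for Event's forward compatibility — outside the asked direction
  field title in record Geo: required changed to optional -> inert for the asked Event verdict: nothing fires
  field score in record Geo: tag 1 changed to 27 -> inert for the asked Event verdict: nothing fires
  enum Priority (field severity in record Event): symbol ADMIN added -> matters only for Event's forward compatibility — outside the asked direction


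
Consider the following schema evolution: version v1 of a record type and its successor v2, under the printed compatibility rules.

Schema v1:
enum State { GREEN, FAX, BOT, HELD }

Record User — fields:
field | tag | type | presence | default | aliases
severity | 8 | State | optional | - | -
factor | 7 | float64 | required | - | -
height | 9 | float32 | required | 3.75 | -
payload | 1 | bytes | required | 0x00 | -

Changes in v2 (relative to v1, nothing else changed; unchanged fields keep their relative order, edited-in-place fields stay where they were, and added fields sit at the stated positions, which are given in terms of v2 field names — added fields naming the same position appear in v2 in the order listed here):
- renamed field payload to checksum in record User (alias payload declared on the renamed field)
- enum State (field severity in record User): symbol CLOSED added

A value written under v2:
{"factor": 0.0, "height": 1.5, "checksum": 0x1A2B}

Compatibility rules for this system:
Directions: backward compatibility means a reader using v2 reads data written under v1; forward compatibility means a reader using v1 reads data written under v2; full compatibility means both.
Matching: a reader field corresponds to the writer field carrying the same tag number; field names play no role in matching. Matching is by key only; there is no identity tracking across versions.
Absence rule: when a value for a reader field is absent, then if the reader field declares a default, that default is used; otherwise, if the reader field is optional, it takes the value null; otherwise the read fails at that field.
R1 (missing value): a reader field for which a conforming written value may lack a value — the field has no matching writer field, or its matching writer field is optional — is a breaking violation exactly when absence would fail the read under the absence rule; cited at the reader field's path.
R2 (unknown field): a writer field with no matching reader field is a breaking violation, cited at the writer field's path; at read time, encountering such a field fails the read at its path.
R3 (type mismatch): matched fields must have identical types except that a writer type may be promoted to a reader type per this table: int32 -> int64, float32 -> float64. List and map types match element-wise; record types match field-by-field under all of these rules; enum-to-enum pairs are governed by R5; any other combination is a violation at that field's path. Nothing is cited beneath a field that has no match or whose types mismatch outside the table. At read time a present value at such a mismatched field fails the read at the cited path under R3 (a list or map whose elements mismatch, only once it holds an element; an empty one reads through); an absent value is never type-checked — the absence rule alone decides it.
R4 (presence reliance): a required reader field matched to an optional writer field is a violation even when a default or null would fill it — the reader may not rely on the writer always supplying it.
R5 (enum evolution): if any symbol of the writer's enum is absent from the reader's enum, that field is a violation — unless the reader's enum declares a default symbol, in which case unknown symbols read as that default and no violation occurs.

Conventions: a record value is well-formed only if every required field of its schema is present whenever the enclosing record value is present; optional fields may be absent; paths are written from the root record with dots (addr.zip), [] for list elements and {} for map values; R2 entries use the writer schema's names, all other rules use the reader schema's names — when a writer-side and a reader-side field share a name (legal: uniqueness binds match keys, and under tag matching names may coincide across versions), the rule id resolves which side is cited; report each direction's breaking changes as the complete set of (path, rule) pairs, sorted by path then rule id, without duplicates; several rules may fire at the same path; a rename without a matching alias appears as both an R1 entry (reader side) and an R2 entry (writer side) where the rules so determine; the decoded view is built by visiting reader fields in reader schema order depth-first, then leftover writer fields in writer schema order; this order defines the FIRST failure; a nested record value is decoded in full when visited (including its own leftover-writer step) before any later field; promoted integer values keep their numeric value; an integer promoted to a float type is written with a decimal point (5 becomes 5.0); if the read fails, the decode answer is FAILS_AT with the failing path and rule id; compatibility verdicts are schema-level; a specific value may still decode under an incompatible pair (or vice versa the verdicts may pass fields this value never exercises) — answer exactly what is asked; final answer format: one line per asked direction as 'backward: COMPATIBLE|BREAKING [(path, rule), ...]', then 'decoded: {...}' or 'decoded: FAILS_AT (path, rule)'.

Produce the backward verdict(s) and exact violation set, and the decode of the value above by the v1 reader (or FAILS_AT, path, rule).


in User below, arrows point writer -> reader
backward for User (reader v2, writer v1):
  severity <- severity (State -> State, writer optional)
  factor <- factor (float64 -> float64, writer required)
  height <- height (float32 -> float32, writer required)
  checksum <- payload (bytes -> bytes, writer required)
  => backward: COMPATIBLE
migrating the User value to v1:
  severity := null (absent, optional -> null)
  factor := 0.0
  height := 1.5
  payload := 0x1A2B (from writer checksum)
  => decoded: {"severity": null, "factor": 0.0, "height": 1.5, "payload": 0x1A2B}
checking off the User differences that do not matter here:
  renamed field payload to checksum in record User (alias payload declared on the renamed field) -> triggers nothing under User's printed rules — same verdict
  enum State (field severity in record User): symbol CLOSED added -> affects forward compatibility only, which is not asked

backward: COMPATIBLE []; decoded: {"severity": null, "factor": 0.0, "height": 1.5, "payload": 0x1A2B}


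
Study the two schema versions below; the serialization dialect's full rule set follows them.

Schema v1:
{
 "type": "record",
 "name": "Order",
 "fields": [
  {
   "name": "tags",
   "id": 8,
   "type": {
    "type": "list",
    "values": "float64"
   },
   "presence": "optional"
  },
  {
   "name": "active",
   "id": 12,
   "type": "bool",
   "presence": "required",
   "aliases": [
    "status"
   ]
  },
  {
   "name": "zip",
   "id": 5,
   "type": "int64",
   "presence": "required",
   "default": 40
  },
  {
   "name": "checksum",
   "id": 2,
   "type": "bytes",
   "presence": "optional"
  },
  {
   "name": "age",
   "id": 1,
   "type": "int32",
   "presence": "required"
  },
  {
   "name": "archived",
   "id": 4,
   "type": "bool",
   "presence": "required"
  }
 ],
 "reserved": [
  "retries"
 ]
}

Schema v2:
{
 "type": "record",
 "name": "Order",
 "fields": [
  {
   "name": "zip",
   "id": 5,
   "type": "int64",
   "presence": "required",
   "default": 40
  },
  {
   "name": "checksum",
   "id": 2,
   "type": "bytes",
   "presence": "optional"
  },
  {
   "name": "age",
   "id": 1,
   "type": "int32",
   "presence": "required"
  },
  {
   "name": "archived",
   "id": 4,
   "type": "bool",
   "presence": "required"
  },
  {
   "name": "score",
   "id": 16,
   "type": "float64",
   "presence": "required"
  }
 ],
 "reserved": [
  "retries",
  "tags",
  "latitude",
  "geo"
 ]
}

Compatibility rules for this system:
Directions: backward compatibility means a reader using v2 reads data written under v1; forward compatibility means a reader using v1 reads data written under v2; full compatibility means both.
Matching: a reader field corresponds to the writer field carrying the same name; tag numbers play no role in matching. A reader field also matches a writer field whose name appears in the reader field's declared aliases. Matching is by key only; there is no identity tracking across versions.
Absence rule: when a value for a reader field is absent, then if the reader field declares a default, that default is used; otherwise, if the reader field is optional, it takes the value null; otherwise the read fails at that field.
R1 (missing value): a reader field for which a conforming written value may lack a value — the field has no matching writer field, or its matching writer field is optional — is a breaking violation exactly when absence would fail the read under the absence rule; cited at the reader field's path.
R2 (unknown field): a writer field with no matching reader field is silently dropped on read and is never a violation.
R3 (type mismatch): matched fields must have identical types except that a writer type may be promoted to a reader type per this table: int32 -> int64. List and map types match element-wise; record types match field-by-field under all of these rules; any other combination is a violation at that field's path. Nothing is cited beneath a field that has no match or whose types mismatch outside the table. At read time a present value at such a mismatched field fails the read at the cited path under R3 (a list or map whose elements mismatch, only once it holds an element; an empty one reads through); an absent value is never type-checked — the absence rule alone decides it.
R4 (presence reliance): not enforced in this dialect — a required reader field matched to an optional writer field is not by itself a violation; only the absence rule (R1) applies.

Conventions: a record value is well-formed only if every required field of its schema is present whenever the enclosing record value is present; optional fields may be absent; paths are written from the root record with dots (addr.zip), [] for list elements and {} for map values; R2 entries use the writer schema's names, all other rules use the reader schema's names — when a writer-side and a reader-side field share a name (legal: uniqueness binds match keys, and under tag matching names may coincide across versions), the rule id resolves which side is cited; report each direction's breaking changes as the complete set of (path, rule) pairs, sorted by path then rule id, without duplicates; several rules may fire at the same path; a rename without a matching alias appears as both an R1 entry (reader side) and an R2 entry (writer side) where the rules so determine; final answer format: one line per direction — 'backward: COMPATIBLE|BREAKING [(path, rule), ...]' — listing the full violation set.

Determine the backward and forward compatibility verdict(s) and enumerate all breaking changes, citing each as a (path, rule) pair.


backward: BREAKING [(score, R1)]; forward: BREAKING [(active, R1)]

arrows below run writer -> reader for Order
backward for Order (reader v2, writer v1):
  writer required, int64 -> int64: reader zip maps from writer zip
  writer optional, bytes -> bytes: reader checksum maps from writer checksum
  writer required, int32 -> int32: reader age maps from writer age
  writer required, bool -> bool: reader archived maps from writer archived
  score: no writer-side match
  writer field tags has no reader counterpart
  writer field active has no reader counterpart
  breaking: (score, R1)
  backward on Order therefore BREAKING (1)
forward for Order (reader v1, writer v2):
  tags: no writer-side match
  active: no writer-side match
  writer required, int64 -> int64: reader zip maps from writer zip
  writer optional, bytes -> bytes: reader checksum maps from writer checksum
  writer required, int32 -> int32: reader age maps from writer age
  writer required, bool -> bool: reader archived maps from writer archived
  writer field score has no reader counterpart
  breaking: (active, R1)
  forward on Order therefore BREAKING (1)


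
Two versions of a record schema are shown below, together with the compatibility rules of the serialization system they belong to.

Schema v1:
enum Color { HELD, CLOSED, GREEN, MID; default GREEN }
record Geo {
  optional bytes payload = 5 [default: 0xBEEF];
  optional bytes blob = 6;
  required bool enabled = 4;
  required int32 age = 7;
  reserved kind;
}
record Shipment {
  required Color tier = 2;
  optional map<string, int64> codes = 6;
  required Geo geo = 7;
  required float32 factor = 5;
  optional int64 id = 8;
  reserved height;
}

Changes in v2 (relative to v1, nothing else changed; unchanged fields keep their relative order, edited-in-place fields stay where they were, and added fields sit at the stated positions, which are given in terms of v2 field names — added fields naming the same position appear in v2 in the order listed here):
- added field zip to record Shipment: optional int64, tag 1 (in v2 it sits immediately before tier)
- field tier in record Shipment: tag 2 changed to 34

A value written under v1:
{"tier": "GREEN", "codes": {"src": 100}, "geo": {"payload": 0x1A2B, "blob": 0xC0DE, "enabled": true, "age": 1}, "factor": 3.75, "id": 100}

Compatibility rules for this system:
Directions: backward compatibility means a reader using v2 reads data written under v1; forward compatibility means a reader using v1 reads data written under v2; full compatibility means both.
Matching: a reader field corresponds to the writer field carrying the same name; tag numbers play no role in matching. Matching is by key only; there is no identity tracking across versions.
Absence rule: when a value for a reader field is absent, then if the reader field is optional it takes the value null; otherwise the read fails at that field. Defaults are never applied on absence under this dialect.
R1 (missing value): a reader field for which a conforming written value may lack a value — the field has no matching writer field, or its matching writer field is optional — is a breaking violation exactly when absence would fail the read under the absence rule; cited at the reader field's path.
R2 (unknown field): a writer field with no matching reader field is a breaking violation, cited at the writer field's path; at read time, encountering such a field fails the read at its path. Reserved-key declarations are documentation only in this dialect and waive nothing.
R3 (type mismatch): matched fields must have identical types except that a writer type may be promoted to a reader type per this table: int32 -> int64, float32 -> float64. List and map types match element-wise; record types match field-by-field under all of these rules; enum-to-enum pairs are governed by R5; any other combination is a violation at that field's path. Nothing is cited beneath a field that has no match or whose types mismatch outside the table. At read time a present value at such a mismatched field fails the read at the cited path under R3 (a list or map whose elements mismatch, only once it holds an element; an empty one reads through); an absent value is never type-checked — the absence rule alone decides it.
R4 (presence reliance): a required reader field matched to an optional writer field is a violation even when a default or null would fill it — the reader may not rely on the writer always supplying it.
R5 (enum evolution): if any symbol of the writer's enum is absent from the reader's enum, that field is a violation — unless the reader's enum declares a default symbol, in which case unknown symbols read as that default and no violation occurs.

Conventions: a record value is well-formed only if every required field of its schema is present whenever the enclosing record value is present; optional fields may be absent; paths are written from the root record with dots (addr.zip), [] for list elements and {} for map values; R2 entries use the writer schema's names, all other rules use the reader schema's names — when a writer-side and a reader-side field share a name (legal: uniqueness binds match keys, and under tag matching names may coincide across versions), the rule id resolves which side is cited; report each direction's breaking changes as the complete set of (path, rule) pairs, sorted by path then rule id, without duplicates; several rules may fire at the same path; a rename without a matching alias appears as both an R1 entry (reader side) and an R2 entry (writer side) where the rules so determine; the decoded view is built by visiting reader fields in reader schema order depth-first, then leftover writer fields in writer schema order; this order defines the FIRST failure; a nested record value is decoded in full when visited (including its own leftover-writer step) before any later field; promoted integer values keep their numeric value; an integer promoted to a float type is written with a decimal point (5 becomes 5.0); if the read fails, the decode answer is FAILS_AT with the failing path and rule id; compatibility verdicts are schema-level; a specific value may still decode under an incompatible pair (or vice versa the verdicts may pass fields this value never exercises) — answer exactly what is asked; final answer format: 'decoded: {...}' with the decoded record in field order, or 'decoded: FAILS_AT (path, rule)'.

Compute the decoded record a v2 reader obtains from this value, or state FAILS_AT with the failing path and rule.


decoded: {"zip": null, "tier": "GREEN", "codes": {"src": 100}, "geo": {"payload": 0x1A2B, "blob": 0xC0DE, "enabled": true, "age": 1}, "factor": 3.75, "id": 100}

the writer's type comes first in each Shipment pair
decoding the Shipment value with the v2 reader:
  zip := null (not supplied -> null)
  tier := "GREEN"
  codes := {"src": 100}
  geo.payload := 0x1A2B
  geo.blob := 0xC0DE
  geo.enabled := true
  geo.age := 1
  factor := 3.75
  id := 100
  => decoded: {"zip": null, "tier": "GREEN", "codes": {"src": 100}, "geo": {"payload": 0x1A2B, "blob": 0xC0DE, "enabled": true, "age": 1}, "factor": 3.75, "id": 100}
ruling out the remaining Shipment differences:
  field tier in record Shipment: tag 2 changed to 34 -> triggers nothing under the printed rules; the Shipment answer is the same either way


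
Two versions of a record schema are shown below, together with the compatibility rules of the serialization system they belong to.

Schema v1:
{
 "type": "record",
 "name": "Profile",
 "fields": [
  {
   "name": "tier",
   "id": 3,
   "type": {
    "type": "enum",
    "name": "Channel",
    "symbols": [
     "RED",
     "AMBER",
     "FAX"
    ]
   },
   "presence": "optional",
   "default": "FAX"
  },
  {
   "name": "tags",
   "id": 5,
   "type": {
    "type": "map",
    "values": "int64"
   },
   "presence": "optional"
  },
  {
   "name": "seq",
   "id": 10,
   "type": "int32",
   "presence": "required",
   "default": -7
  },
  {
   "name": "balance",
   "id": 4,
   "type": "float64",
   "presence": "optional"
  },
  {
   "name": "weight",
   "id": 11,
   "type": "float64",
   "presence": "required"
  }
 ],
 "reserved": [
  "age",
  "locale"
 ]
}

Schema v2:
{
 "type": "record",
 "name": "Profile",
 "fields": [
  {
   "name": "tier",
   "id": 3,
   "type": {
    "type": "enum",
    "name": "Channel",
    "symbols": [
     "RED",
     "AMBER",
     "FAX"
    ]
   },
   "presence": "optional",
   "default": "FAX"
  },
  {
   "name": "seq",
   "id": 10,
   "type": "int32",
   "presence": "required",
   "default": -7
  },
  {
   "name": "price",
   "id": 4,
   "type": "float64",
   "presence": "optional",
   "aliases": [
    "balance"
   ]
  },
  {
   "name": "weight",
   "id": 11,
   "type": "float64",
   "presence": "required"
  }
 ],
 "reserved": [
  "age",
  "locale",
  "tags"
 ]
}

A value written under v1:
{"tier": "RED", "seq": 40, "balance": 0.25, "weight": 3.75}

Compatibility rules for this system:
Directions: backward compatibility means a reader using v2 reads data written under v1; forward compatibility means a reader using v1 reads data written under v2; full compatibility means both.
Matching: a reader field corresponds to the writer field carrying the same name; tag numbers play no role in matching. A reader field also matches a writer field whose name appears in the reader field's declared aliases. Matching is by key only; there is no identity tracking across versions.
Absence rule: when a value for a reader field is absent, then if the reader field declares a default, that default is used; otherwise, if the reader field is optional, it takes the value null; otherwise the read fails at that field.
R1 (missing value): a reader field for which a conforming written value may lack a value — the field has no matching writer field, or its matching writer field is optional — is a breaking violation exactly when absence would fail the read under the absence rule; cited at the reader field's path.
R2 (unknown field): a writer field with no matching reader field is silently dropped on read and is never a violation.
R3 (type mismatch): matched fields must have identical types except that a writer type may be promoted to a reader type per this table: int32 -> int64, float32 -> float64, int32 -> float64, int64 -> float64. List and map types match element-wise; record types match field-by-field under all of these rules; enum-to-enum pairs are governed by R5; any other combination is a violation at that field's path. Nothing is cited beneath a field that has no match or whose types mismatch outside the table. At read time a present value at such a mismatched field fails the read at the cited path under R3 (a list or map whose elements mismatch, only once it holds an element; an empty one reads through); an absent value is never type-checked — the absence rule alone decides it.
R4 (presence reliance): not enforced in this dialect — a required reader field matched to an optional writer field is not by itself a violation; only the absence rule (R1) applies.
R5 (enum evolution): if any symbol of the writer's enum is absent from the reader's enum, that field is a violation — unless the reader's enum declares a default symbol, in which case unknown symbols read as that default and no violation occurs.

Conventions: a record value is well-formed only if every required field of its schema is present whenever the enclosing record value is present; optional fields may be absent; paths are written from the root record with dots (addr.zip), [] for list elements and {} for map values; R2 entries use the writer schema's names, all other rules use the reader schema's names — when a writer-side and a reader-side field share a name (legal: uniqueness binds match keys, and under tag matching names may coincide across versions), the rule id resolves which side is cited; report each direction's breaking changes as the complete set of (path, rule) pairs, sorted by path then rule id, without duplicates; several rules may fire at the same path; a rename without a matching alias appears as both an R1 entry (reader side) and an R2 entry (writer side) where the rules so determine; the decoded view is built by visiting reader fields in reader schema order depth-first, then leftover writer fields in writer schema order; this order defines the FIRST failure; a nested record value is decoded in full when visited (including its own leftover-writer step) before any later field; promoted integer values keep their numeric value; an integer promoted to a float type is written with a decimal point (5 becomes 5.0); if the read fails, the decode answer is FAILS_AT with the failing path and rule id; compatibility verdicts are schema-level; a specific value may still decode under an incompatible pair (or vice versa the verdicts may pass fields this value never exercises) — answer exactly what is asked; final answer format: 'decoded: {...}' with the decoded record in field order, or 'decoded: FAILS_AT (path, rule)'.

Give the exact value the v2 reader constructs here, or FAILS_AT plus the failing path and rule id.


the writer's type comes first in each Profile pair
decode walk for Profile under reader schema v2:
  tier := "RED"
  seq := 40
  price := 0.25 (from writer balance)
  weight := 3.75
  => decoded: {"tier": "RED", "seq": 40, "price": 0.25, "weight": 3.75}

decoded: {"tier": "RED", "seq": 40, "price": 0.25, "weight": 3.75}
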